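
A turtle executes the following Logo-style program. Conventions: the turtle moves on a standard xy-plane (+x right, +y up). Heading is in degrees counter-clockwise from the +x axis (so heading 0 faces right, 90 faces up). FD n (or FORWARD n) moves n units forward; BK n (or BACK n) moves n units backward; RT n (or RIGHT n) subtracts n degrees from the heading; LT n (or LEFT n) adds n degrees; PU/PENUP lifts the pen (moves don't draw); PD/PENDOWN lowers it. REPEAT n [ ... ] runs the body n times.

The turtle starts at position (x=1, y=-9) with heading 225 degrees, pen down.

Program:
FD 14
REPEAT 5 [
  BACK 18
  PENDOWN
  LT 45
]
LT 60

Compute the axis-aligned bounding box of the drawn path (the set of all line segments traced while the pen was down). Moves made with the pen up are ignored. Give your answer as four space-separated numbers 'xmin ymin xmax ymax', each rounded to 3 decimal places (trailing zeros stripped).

Executing turtle program step by step:
Start: pos=(1,-9), heading=225, pen down
FD 14: (1,-9) -> (-8.899,-18.899) [heading=225, draw]
REPEAT 5 [
  -- iteration 1/5 --
  BK 18: (-8.899,-18.899) -> (3.828,-6.172) [heading=225, draw]
  PD: pen down
  LT 45: heading 225 -> 270
  -- iteration 2/5 --
  BK 18: (3.828,-6.172) -> (3.828,11.828) [heading=270, draw]
  PD: pen down
  LT 45: heading 270 -> 315
  -- iteration 3/5 --
  BK 18: (3.828,11.828) -> (-8.899,24.556) [heading=315, draw]
  PD: pen down
  LT 45: heading 315 -> 0
  -- iteration 4/5 --
  BK 18: (-8.899,24.556) -> (-26.899,24.556) [heading=0, draw]
  PD: pen down
  LT 45: heading 0 -> 45
  -- iteration 5/5 --
  BK 18: (-26.899,24.556) -> (-39.627,11.828) [heading=45, draw]
  PD: pen down
  LT 45: heading 45 -> 90
]
LT 60: heading 90 -> 150
Final: pos=(-39.627,11.828), heading=150, 6 segment(s) drawn

Segment endpoints: x in {-39.627, -26.899, -8.899, -8.899, 1, 3.828, 3.828}, y in {-18.899, -9, -6.172, 11.828, 11.828, 24.556, 24.556}
xmin=-39.627, ymin=-18.899, xmax=3.828, ymax=24.556

Answer: -39.627 -18.899 3.828 24.556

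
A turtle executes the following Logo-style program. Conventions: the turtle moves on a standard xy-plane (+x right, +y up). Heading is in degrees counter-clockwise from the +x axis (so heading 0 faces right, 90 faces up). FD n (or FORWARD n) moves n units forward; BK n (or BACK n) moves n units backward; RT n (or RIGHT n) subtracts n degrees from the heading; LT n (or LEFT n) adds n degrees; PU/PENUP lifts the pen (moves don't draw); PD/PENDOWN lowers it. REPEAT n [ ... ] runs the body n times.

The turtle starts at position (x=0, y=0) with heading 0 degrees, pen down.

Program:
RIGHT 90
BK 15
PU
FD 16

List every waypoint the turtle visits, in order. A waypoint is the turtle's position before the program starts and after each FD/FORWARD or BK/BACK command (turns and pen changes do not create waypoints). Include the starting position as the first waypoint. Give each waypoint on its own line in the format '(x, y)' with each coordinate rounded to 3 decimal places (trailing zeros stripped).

Answer: (0, 0)
(0, 15)
(0, -1)

Derivation:
Executing turtle program step by step:
Start: pos=(0,0), heading=0, pen down
RT 90: heading 0 -> 270
BK 15: (0,0) -> (0,15) [heading=270, draw]
PU: pen up
FD 16: (0,15) -> (0,-1) [heading=270, move]
Final: pos=(0,-1), heading=270, 1 segment(s) drawn
Waypoints (3 total):
(0, 0)
(0, 15)
(0, -1)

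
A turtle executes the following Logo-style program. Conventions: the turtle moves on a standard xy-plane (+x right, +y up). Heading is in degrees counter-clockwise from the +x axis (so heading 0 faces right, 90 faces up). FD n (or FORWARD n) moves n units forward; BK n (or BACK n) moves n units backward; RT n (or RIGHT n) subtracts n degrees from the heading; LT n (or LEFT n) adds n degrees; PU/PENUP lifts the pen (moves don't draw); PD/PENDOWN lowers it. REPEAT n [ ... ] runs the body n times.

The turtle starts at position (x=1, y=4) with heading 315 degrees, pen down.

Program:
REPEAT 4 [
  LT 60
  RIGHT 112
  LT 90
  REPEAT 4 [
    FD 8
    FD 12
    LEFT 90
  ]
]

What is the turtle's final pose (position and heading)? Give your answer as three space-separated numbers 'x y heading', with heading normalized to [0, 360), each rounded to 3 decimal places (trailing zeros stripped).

Executing turtle program step by step:
Start: pos=(1,4), heading=315, pen down
REPEAT 4 [
  -- iteration 1/4 --
  LT 60: heading 315 -> 15
  RT 112: heading 15 -> 263
  LT 90: heading 263 -> 353
  REPEAT 4 [
    -- iteration 1/4 --
    FD 8: (1,4) -> (8.94,3.025) [heading=353, draw]
    FD 12: (8.94,3.025) -> (20.851,1.563) [heading=353, draw]
    LT 90: heading 353 -> 83
    -- iteration 2/4 --
    FD 8: (20.851,1.563) -> (21.826,9.503) [heading=83, draw]
    FD 12: (21.826,9.503) -> (23.288,21.414) [heading=83, draw]
    LT 90: heading 83 -> 173
    -- iteration 3/4 --
    FD 8: (23.288,21.414) -> (15.348,22.388) [heading=173, draw]
    FD 12: (15.348,22.388) -> (3.437,23.851) [heading=173, draw]
    LT 90: heading 173 -> 263
    -- iteration 4/4 --
    FD 8: (3.437,23.851) -> (2.462,15.911) [heading=263, draw]
    FD 12: (2.462,15.911) -> (1,4) [heading=263, draw]
    LT 90: heading 263 -> 353
  ]
  -- iteration 2/4 --
  LT 60: heading 353 -> 53
  RT 112: heading 53 -> 301
  LT 90: heading 301 -> 31
  REPEAT 4 [
    -- iteration 1/4 --
    FD 8: (1,4) -> (7.857,8.12) [heading=31, draw]
    FD 12: (7.857,8.12) -> (18.143,14.301) [heading=31, draw]
    LT 90: heading 31 -> 121
    -- iteration 2/4 --
    FD 8: (18.143,14.301) -> (14.023,21.158) [heading=121, draw]
    FD 12: (14.023,21.158) -> (7.843,31.444) [heading=121, draw]
    LT 90: heading 121 -> 211
    -- iteration 3/4 --
    FD 8: (7.843,31.444) -> (0.985,27.324) [heading=211, draw]
    FD 12: (0.985,27.324) -> (-9.301,21.143) [heading=211, draw]
    LT 90: heading 211 -> 301
    -- iteration 4/4 --
    FD 8: (-9.301,21.143) -> (-5.18,14.286) [heading=301, draw]
    FD 12: (-5.18,14.286) -> (1,4) [heading=301, draw]
    LT 90: heading 301 -> 31
  ]
  -- iteration 3/4 --
  LT 60: heading 31 -> 91
  RT 112: heading 91 -> 339
  LT 90: heading 339 -> 69
  REPEAT 4 [
    -- iteration 1/4 --
    FD 8: (1,4) -> (3.867,11.469) [heading=69, draw]
    FD 12: (3.867,11.469) -> (8.167,22.672) [heading=69, draw]
    LT 90: heading 69 -> 159
    -- iteration 2/4 --
    FD 8: (8.167,22.672) -> (0.699,25.539) [heading=159, draw]
    FD 12: (0.699,25.539) -> (-10.504,29.839) [heading=159, draw]
    LT 90: heading 159 -> 249
    -- iteration 3/4 --
    FD 8: (-10.504,29.839) -> (-13.371,22.37) [heading=249, draw]
    FD 12: (-13.371,22.37) -> (-17.672,11.167) [heading=249, draw]
    LT 90: heading 249 -> 339
    -- iteration 4/4 --
    FD 8: (-17.672,11.167) -> (-10.203,8.3) [heading=339, draw]
    FD 12: (-10.203,8.3) -> (1,4) [heading=339, draw]
    LT 90: heading 339 -> 69
  ]
  -- iteration 4/4 --
  LT 60: heading 69 -> 129
  RT 112: heading 129 -> 17
  LT 90: heading 17 -> 107
  REPEAT 4 [
    -- iteration 1/4 --
    FD 8: (1,4) -> (-1.339,11.65) [heading=107, draw]
    FD 12: (-1.339,11.65) -> (-4.847,23.126) [heading=107, draw]
    LT 90: heading 107 -> 197
    -- iteration 2/4 --
    FD 8: (-4.847,23.126) -> (-12.498,20.787) [heading=197, draw]
    FD 12: (-12.498,20.787) -> (-23.974,17.279) [heading=197, draw]
    LT 90: heading 197 -> 287
    -- iteration 3/4 --
    FD 8: (-23.974,17.279) -> (-21.635,9.628) [heading=287, draw]
    FD 12: (-21.635,9.628) -> (-18.126,-1.847) [heading=287, draw]
    LT 90: heading 287 -> 17
    -- iteration 4/4 --
    FD 8: (-18.126,-1.847) -> (-10.476,0.492) [heading=17, draw]
    FD 12: (-10.476,0.492) -> (1,4) [heading=17, draw]
    LT 90: heading 17 -> 107
  ]
]
Final: pos=(1,4), heading=107, 32 segment(s) drawn

Answer: 1 4 107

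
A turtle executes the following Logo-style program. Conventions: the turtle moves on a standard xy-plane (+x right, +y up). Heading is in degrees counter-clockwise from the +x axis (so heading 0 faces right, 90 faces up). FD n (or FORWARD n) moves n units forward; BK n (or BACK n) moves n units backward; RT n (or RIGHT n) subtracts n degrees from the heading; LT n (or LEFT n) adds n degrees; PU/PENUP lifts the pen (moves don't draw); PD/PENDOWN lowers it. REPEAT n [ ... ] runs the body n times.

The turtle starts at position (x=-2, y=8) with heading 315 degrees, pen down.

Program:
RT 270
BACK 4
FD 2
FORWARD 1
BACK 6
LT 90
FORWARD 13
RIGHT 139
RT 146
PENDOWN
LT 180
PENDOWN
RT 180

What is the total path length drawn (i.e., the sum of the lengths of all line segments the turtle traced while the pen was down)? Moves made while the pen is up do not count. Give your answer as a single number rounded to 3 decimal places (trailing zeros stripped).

Executing turtle program step by step:
Start: pos=(-2,8), heading=315, pen down
RT 270: heading 315 -> 45
BK 4: (-2,8) -> (-4.828,5.172) [heading=45, draw]
FD 2: (-4.828,5.172) -> (-3.414,6.586) [heading=45, draw]
FD 1: (-3.414,6.586) -> (-2.707,7.293) [heading=45, draw]
BK 6: (-2.707,7.293) -> (-6.95,3.05) [heading=45, draw]
LT 90: heading 45 -> 135
FD 13: (-6.95,3.05) -> (-16.142,12.243) [heading=135, draw]
RT 139: heading 135 -> 356
RT 146: heading 356 -> 210
PD: pen down
LT 180: heading 210 -> 30
PD: pen down
RT 180: heading 30 -> 210
Final: pos=(-16.142,12.243), heading=210, 5 segment(s) drawn

Segment lengths:
  seg 1: (-2,8) -> (-4.828,5.172), length = 4
  seg 2: (-4.828,5.172) -> (-3.414,6.586), length = 2
  seg 3: (-3.414,6.586) -> (-2.707,7.293), length = 1
  seg 4: (-2.707,7.293) -> (-6.95,3.05), length = 6
  seg 5: (-6.95,3.05) -> (-16.142,12.243), length = 13
Total = 26

Answer: 26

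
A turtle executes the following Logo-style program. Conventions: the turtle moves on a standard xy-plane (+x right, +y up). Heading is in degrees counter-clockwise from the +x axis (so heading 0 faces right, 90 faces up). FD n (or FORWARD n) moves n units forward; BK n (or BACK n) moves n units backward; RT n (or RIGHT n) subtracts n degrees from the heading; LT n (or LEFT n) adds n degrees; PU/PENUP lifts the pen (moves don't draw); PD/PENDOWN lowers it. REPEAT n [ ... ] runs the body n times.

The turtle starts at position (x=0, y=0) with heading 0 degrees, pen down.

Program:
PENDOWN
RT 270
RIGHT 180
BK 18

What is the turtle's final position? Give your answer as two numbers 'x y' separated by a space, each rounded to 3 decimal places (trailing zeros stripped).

Answer: 0 18

Derivation:
Executing turtle program step by step:
Start: pos=(0,0), heading=0, pen down
PD: pen down
RT 270: heading 0 -> 90
RT 180: heading 90 -> 270
BK 18: (0,0) -> (0,18) [heading=270, draw]
Final: pos=(0,18), heading=270, 1 segment(s) drawn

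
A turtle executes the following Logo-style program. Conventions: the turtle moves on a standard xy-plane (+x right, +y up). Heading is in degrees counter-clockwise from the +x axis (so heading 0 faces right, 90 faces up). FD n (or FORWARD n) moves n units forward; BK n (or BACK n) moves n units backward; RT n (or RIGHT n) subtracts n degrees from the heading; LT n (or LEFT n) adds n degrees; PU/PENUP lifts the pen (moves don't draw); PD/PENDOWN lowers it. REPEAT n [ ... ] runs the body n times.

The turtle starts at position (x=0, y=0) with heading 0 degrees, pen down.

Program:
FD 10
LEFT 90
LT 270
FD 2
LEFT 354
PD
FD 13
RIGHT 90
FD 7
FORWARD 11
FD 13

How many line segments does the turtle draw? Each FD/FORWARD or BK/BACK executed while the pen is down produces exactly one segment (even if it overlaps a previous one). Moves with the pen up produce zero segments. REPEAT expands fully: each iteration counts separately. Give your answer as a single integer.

Answer: 6

Derivation:
Executing turtle program step by step:
Start: pos=(0,0), heading=0, pen down
FD 10: (0,0) -> (10,0) [heading=0, draw]
LT 90: heading 0 -> 90
LT 270: heading 90 -> 0
FD 2: (10,0) -> (12,0) [heading=0, draw]
LT 354: heading 0 -> 354
PD: pen down
FD 13: (12,0) -> (24.929,-1.359) [heading=354, draw]
RT 90: heading 354 -> 264
FD 7: (24.929,-1.359) -> (24.197,-8.321) [heading=264, draw]
FD 11: (24.197,-8.321) -> (23.047,-19.26) [heading=264, draw]
FD 13: (23.047,-19.26) -> (21.688,-32.189) [heading=264, draw]
Final: pos=(21.688,-32.189), heading=264, 6 segment(s) drawn
Segments drawn: 6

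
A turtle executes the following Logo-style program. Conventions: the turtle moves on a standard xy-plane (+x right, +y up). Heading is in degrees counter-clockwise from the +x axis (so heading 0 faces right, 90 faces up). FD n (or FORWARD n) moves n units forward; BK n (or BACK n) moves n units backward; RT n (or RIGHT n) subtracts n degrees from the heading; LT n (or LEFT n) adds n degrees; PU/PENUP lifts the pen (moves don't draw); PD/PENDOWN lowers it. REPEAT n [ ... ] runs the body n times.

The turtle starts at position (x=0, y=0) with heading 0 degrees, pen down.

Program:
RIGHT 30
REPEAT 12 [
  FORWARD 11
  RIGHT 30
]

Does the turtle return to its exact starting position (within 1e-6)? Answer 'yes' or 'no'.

Executing turtle program step by step:
Start: pos=(0,0), heading=0, pen down
RT 30: heading 0 -> 330
REPEAT 12 [
  -- iteration 1/12 --
  FD 11: (0,0) -> (9.526,-5.5) [heading=330, draw]
  RT 30: heading 330 -> 300
  -- iteration 2/12 --
  FD 11: (9.526,-5.5) -> (15.026,-15.026) [heading=300, draw]
  RT 30: heading 300 -> 270
  -- iteration 3/12 --
  FD 11: (15.026,-15.026) -> (15.026,-26.026) [heading=270, draw]
  RT 30: heading 270 -> 240
  -- iteration 4/12 --
  FD 11: (15.026,-26.026) -> (9.526,-35.553) [heading=240, draw]
  RT 30: heading 240 -> 210
  -- iteration 5/12 --
  FD 11: (9.526,-35.553) -> (0,-41.053) [heading=210, draw]
  RT 30: heading 210 -> 180
  -- iteration 6/12 --
  FD 11: (0,-41.053) -> (-11,-41.053) [heading=180, draw]
  RT 30: heading 180 -> 150
  -- iteration 7/12 --
  FD 11: (-11,-41.053) -> (-20.526,-35.553) [heading=150, draw]
  RT 30: heading 150 -> 120
  -- iteration 8/12 --
  FD 11: (-20.526,-35.553) -> (-26.026,-26.026) [heading=120, draw]
  RT 30: heading 120 -> 90
  -- iteration 9/12 --
  FD 11: (-26.026,-26.026) -> (-26.026,-15.026) [heading=90, draw]
  RT 30: heading 90 -> 60
  -- iteration 10/12 --
  FD 11: (-26.026,-15.026) -> (-20.526,-5.5) [heading=60, draw]
  RT 30: heading 60 -> 30
  -- iteration 11/12 --
  FD 11: (-20.526,-5.5) -> (-11,0) [heading=30, draw]
  RT 30: heading 30 -> 0
  -- iteration 12/12 --
  FD 11: (-11,0) -> (0,0) [heading=0, draw]
  RT 30: heading 0 -> 330
]
Final: pos=(0,0), heading=330, 12 segment(s) drawn

Start position: (0, 0)
Final position: (0, 0)
Distance = 0; < 1e-6 -> CLOSED

Answer: yes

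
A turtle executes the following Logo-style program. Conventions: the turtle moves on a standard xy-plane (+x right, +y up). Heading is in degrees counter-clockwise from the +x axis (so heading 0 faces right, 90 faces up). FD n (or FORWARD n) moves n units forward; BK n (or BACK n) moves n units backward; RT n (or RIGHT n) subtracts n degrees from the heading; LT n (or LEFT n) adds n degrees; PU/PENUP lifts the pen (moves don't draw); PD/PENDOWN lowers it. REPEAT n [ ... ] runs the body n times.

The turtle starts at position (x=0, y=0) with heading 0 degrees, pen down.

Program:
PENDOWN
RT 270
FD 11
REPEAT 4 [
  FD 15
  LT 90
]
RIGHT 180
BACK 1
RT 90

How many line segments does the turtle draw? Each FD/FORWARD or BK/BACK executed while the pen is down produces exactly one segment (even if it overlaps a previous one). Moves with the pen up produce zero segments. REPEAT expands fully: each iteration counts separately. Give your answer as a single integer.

Answer: 6

Derivation:
Executing turtle program step by step:
Start: pos=(0,0), heading=0, pen down
PD: pen down
RT 270: heading 0 -> 90
FD 11: (0,0) -> (0,11) [heading=90, draw]
REPEAT 4 [
  -- iteration 1/4 --
  FD 15: (0,11) -> (0,26) [heading=90, draw]
  LT 90: heading 90 -> 180
  -- iteration 2/4 --
  FD 15: (0,26) -> (-15,26) [heading=180, draw]
  LT 90: heading 180 -> 270
  -- iteration 3/4 --
  FD 15: (-15,26) -> (-15,11) [heading=270, draw]
  LT 90: heading 270 -> 0
  -- iteration 4/4 --
  FD 15: (-15,11) -> (0,11) [heading=0, draw]
  LT 90: heading 0 -> 90
]
RT 180: heading 90 -> 270
BK 1: (0,11) -> (0,12) [heading=270, draw]
RT 90: heading 270 -> 180
Final: pos=(0,12), heading=180, 6 segment(s) drawn
Segments drawn: 6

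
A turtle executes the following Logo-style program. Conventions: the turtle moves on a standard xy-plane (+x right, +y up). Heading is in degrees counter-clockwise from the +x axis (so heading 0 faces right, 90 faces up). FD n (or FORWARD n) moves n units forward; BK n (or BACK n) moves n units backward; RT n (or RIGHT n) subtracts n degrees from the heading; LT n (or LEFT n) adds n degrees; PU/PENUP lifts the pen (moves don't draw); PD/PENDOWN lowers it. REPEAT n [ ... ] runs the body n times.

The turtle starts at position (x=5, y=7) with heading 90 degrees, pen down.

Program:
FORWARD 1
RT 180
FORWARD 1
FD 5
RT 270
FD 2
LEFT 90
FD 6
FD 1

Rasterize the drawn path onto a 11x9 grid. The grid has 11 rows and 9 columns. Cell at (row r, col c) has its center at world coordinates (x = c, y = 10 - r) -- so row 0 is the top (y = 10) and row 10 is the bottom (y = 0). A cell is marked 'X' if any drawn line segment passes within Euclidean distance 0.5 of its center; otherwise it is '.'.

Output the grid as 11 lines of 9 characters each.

Answer: .........
.......X.
.....X.X.
.....X.X.
.....X.X.
.....X.X.
.....X.X.
.....X.X.
.....XXX.
.........
.........

Derivation:
Segment 0: (5,7) -> (5,8)
Segment 1: (5,8) -> (5,7)
Segment 2: (5,7) -> (5,2)
Segment 3: (5,2) -> (7,2)
Segment 4: (7,2) -> (7,8)
Segment 5: (7,8) -> (7,9)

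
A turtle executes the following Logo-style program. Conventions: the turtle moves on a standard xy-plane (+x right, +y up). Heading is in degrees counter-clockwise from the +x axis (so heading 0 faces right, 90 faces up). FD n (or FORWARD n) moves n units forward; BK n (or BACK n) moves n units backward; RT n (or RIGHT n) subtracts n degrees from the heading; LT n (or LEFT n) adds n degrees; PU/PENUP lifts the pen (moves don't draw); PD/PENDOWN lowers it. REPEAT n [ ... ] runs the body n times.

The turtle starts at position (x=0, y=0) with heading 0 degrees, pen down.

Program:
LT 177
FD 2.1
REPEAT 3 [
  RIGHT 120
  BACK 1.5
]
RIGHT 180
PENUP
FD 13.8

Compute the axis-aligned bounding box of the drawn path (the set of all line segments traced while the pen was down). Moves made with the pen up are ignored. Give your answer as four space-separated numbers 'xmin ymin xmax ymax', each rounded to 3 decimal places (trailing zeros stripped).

Answer: -3.595 -1.148 0 0.188

Derivation:
Executing turtle program step by step:
Start: pos=(0,0), heading=0, pen down
LT 177: heading 0 -> 177
FD 2.1: (0,0) -> (-2.097,0.11) [heading=177, draw]
REPEAT 3 [
  -- iteration 1/3 --
  RT 120: heading 177 -> 57
  BK 1.5: (-2.097,0.11) -> (-2.914,-1.148) [heading=57, draw]
  -- iteration 2/3 --
  RT 120: heading 57 -> 297
  BK 1.5: (-2.914,-1.148) -> (-3.595,0.188) [heading=297, draw]
  -- iteration 3/3 --
  RT 120: heading 297 -> 177
  BK 1.5: (-3.595,0.188) -> (-2.097,0.11) [heading=177, draw]
]
RT 180: heading 177 -> 357
PU: pen up
FD 13.8: (-2.097,0.11) -> (11.684,-0.612) [heading=357, move]
Final: pos=(11.684,-0.612), heading=357, 4 segment(s) drawn

Segment endpoints: x in {-3.595, -2.914, -2.097, 0}, y in {-1.148, 0, 0.11, 0.11, 0.188}
xmin=-3.595, ymin=-1.148, xmax=0, ymax=0.188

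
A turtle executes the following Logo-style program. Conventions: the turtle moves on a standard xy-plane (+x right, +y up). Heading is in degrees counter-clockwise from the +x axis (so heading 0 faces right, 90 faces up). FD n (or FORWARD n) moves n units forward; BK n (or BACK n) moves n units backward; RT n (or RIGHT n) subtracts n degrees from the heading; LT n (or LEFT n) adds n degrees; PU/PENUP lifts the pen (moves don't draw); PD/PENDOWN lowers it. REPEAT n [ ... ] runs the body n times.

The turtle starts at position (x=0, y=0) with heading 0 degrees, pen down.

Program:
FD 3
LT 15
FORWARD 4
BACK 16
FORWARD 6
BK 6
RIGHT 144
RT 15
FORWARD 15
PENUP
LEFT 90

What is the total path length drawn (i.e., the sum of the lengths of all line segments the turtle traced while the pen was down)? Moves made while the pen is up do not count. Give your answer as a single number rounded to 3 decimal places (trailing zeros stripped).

Answer: 50

Derivation:
Executing turtle program step by step:
Start: pos=(0,0), heading=0, pen down
FD 3: (0,0) -> (3,0) [heading=0, draw]
LT 15: heading 0 -> 15
FD 4: (3,0) -> (6.864,1.035) [heading=15, draw]
BK 16: (6.864,1.035) -> (-8.591,-3.106) [heading=15, draw]
FD 6: (-8.591,-3.106) -> (-2.796,-1.553) [heading=15, draw]
BK 6: (-2.796,-1.553) -> (-8.591,-3.106) [heading=15, draw]
RT 144: heading 15 -> 231
RT 15: heading 231 -> 216
FD 15: (-8.591,-3.106) -> (-20.726,-11.923) [heading=216, draw]
PU: pen up
LT 90: heading 216 -> 306
Final: pos=(-20.726,-11.923), heading=306, 6 segment(s) drawn

Segment lengths:
  seg 1: (0,0) -> (3,0), length = 3
  seg 2: (3,0) -> (6.864,1.035), length = 4
  seg 3: (6.864,1.035) -> (-8.591,-3.106), length = 16
  seg 4: (-8.591,-3.106) -> (-2.796,-1.553), length = 6
  seg 5: (-2.796,-1.553) -> (-8.591,-3.106), length = 6
  seg 6: (-8.591,-3.106) -> (-20.726,-11.923), length = 15
Total = 50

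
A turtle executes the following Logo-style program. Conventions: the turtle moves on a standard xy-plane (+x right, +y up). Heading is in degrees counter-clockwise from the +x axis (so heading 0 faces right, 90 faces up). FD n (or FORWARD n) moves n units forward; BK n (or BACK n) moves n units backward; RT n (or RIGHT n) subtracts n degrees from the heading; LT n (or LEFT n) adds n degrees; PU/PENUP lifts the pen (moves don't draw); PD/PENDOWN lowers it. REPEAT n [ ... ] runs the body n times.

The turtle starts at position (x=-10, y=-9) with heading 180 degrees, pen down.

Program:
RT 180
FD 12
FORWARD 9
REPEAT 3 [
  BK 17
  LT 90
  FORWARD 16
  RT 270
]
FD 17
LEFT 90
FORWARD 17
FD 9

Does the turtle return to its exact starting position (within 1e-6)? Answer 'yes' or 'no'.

Executing turtle program step by step:
Start: pos=(-10,-9), heading=180, pen down
RT 180: heading 180 -> 0
FD 12: (-10,-9) -> (2,-9) [heading=0, draw]
FD 9: (2,-9) -> (11,-9) [heading=0, draw]
REPEAT 3 [
  -- iteration 1/3 --
  BK 17: (11,-9) -> (-6,-9) [heading=0, draw]
  LT 90: heading 0 -> 90
  FD 16: (-6,-9) -> (-6,7) [heading=90, draw]
  RT 270: heading 90 -> 180
  -- iteration 2/3 --
  BK 17: (-6,7) -> (11,7) [heading=180, draw]
  LT 90: heading 180 -> 270
  FD 16: (11,7) -> (11,-9) [heading=270, draw]
  RT 270: heading 270 -> 0
  -- iteration 3/3 --
  BK 17: (11,-9) -> (-6,-9) [heading=0, draw]
  LT 90: heading 0 -> 90
  FD 16: (-6,-9) -> (-6,7) [heading=90, draw]
  RT 270: heading 90 -> 180
]
FD 17: (-6,7) -> (-23,7) [heading=180, draw]
LT 90: heading 180 -> 270
FD 17: (-23,7) -> (-23,-10) [heading=270, draw]
FD 9: (-23,-10) -> (-23,-19) [heading=270, draw]
Final: pos=(-23,-19), heading=270, 11 segment(s) drawn

Start position: (-10, -9)
Final position: (-23, -19)
Distance = 16.401; >= 1e-6 -> NOT closed

Answer: no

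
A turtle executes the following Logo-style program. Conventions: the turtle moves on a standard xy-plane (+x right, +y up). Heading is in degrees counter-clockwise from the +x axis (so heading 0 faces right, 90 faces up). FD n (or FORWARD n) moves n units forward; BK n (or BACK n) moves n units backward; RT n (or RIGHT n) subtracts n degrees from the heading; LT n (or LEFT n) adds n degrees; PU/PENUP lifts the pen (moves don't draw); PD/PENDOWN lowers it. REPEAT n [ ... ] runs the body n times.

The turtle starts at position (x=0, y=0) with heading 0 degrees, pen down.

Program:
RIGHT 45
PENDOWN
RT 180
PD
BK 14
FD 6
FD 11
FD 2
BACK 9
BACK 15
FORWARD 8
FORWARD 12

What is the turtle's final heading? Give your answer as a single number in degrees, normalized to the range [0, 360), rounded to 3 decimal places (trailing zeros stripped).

Answer: 135

Derivation:
Executing turtle program step by step:
Start: pos=(0,0), heading=0, pen down
RT 45: heading 0 -> 315
PD: pen down
RT 180: heading 315 -> 135
PD: pen down
BK 14: (0,0) -> (9.899,-9.899) [heading=135, draw]
FD 6: (9.899,-9.899) -> (5.657,-5.657) [heading=135, draw]
FD 11: (5.657,-5.657) -> (-2.121,2.121) [heading=135, draw]
FD 2: (-2.121,2.121) -> (-3.536,3.536) [heading=135, draw]
BK 9: (-3.536,3.536) -> (2.828,-2.828) [heading=135, draw]
BK 15: (2.828,-2.828) -> (13.435,-13.435) [heading=135, draw]
FD 8: (13.435,-13.435) -> (7.778,-7.778) [heading=135, draw]
FD 12: (7.778,-7.778) -> (-0.707,0.707) [heading=135, draw]
Final: pos=(-0.707,0.707), heading=135, 8 segment(s) drawn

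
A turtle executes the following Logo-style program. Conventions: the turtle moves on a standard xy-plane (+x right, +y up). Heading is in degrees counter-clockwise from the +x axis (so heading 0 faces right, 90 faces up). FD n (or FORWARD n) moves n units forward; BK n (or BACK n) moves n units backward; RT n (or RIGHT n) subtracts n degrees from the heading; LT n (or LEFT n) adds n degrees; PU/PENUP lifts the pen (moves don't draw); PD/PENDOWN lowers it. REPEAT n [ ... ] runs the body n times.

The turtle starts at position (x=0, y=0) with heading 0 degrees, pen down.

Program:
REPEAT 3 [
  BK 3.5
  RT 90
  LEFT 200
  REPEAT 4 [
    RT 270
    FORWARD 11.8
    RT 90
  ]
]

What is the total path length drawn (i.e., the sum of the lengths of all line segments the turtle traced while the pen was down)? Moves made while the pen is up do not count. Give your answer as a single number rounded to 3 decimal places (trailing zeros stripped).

Answer: 152.1

Derivation:
Executing turtle program step by step:
Start: pos=(0,0), heading=0, pen down
REPEAT 3 [
  -- iteration 1/3 --
  BK 3.5: (0,0) -> (-3.5,0) [heading=0, draw]
  RT 90: heading 0 -> 270
  LT 200: heading 270 -> 110
  REPEAT 4 [
    -- iteration 1/4 --
    RT 270: heading 110 -> 200
    FD 11.8: (-3.5,0) -> (-14.588,-4.036) [heading=200, draw]
    RT 90: heading 200 -> 110
    -- iteration 2/4 --
    RT 270: heading 110 -> 200
    FD 11.8: (-14.588,-4.036) -> (-25.677,-8.072) [heading=200, draw]
    RT 90: heading 200 -> 110
    -- iteration 3/4 --
    RT 270: heading 110 -> 200
    FD 11.8: (-25.677,-8.072) -> (-36.765,-12.108) [heading=200, draw]
    RT 90: heading 200 -> 110
    -- iteration 4/4 --
    RT 270: heading 110 -> 200
    FD 11.8: (-36.765,-12.108) -> (-47.853,-16.143) [heading=200, draw]
    RT 90: heading 200 -> 110
  ]
  -- iteration 2/3 --
  BK 3.5: (-47.853,-16.143) -> (-46.656,-19.432) [heading=110, draw]
  RT 90: heading 110 -> 20
  LT 200: heading 20 -> 220
  REPEAT 4 [
    -- iteration 1/4 --
    RT 270: heading 220 -> 310
    FD 11.8: (-46.656,-19.432) -> (-39.072,-28.472) [heading=310, draw]
    RT 90: heading 310 -> 220
    -- iteration 2/4 --
    RT 270: heading 220 -> 310
    FD 11.8: (-39.072,-28.472) -> (-31.487,-37.511) [heading=310, draw]
    RT 90: heading 310 -> 220
    -- iteration 3/4 --
    RT 270: heading 220 -> 310
    FD 11.8: (-31.487,-37.511) -> (-23.902,-46.55) [heading=310, draw]
    RT 90: heading 310 -> 220
    -- iteration 4/4 --
    RT 270: heading 220 -> 310
    FD 11.8: (-23.902,-46.55) -> (-16.317,-55.59) [heading=310, draw]
    RT 90: heading 310 -> 220
  ]
  -- iteration 3/3 --
  BK 3.5: (-16.317,-55.59) -> (-13.636,-53.34) [heading=220, draw]
  RT 90: heading 220 -> 130
  LT 200: heading 130 -> 330
  REPEAT 4 [
    -- iteration 1/4 --
    RT 270: heading 330 -> 60
    FD 11.8: (-13.636,-53.34) -> (-7.736,-43.121) [heading=60, draw]
    RT 90: heading 60 -> 330
    -- iteration 2/4 --
    RT 270: heading 330 -> 60
    FD 11.8: (-7.736,-43.121) -> (-1.836,-32.902) [heading=60, draw]
    RT 90: heading 60 -> 330
    -- iteration 3/4 --
    RT 270: heading 330 -> 60
    FD 11.8: (-1.836,-32.902) -> (4.064,-22.683) [heading=60, draw]
    RT 90: heading 60 -> 330
    -- iteration 4/4 --
    RT 270: heading 330 -> 60
    FD 11.8: (4.064,-22.683) -> (9.964,-12.463) [heading=60, draw]
    RT 90: heading 60 -> 330
  ]
]
Final: pos=(9.964,-12.463), heading=330, 15 segment(s) drawn

Segment lengths:
  seg 1: (0,0) -> (-3.5,0), length = 3.5
  seg 2: (-3.5,0) -> (-14.588,-4.036), length = 11.8
  seg 3: (-14.588,-4.036) -> (-25.677,-8.072), length = 11.8
  seg 4: (-25.677,-8.072) -> (-36.765,-12.108), length = 11.8
  seg 5: (-36.765,-12.108) -> (-47.853,-16.143), length = 11.8
  seg 6: (-47.853,-16.143) -> (-46.656,-19.432), length = 3.5
  seg 7: (-46.656,-19.432) -> (-39.072,-28.472), length = 11.8
  seg 8: (-39.072,-28.472) -> (-31.487,-37.511), length = 11.8
  seg 9: (-31.487,-37.511) -> (-23.902,-46.55), length = 11.8
  seg 10: (-23.902,-46.55) -> (-16.317,-55.59), length = 11.8
  seg 11: (-16.317,-55.59) -> (-13.636,-53.34), length = 3.5
  seg 12: (-13.636,-53.34) -> (-7.736,-43.121), length = 11.8
  seg 13: (-7.736,-43.121) -> (-1.836,-32.902), length = 11.8
  seg 14: (-1.836,-32.902) -> (4.064,-22.683), length = 11.8
  seg 15: (4.064,-22.683) -> (9.964,-12.463), length = 11.8
Total = 152.1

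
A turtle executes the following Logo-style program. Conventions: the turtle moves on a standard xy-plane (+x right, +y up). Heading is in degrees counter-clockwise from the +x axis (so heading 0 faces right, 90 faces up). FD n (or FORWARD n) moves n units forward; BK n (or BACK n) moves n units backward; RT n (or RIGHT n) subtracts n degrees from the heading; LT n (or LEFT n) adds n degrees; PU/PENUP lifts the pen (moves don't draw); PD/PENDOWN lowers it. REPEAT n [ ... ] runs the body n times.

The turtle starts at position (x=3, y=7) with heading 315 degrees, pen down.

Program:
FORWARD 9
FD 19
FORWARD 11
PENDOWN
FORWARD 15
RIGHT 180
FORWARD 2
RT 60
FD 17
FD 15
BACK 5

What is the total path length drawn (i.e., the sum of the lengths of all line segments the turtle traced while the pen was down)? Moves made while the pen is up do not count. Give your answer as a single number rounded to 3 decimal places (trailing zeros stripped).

Answer: 93

Derivation:
Executing turtle program step by step:
Start: pos=(3,7), heading=315, pen down
FD 9: (3,7) -> (9.364,0.636) [heading=315, draw]
FD 19: (9.364,0.636) -> (22.799,-12.799) [heading=315, draw]
FD 11: (22.799,-12.799) -> (30.577,-20.577) [heading=315, draw]
PD: pen down
FD 15: (30.577,-20.577) -> (41.184,-31.184) [heading=315, draw]
RT 180: heading 315 -> 135
FD 2: (41.184,-31.184) -> (39.77,-29.77) [heading=135, draw]
RT 60: heading 135 -> 75
FD 17: (39.77,-29.77) -> (44.169,-13.349) [heading=75, draw]
FD 15: (44.169,-13.349) -> (48.052,1.14) [heading=75, draw]
BK 5: (48.052,1.14) -> (46.758,-3.69) [heading=75, draw]
Final: pos=(46.758,-3.69), heading=75, 8 segment(s) drawn

Segment lengths:
  seg 1: (3,7) -> (9.364,0.636), length = 9
  seg 2: (9.364,0.636) -> (22.799,-12.799), length = 19
  seg 3: (22.799,-12.799) -> (30.577,-20.577), length = 11
  seg 4: (30.577,-20.577) -> (41.184,-31.184), length = 15
  seg 5: (41.184,-31.184) -> (39.77,-29.77), length = 2
  seg 6: (39.77,-29.77) -> (44.169,-13.349), length = 17
  seg 7: (44.169,-13.349) -> (48.052,1.14), length = 15
  seg 8: (48.052,1.14) -> (46.758,-3.69), length = 5
Total = 93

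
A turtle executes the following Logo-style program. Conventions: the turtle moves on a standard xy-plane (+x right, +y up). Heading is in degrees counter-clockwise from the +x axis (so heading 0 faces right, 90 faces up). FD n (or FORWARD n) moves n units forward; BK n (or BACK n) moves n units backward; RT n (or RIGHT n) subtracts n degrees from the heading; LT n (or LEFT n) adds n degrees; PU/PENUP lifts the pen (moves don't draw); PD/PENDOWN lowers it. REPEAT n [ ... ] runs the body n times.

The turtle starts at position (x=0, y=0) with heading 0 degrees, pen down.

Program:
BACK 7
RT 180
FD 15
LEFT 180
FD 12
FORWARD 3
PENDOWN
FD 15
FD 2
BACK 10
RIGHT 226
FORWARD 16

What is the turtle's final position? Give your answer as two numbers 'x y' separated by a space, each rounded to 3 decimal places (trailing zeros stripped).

Answer: -11.115 11.509

Derivation:
Executing turtle program step by step:
Start: pos=(0,0), heading=0, pen down
BK 7: (0,0) -> (-7,0) [heading=0, draw]
RT 180: heading 0 -> 180
FD 15: (-7,0) -> (-22,0) [heading=180, draw]
LT 180: heading 180 -> 0
FD 12: (-22,0) -> (-10,0) [heading=0, draw]
FD 3: (-10,0) -> (-7,0) [heading=0, draw]
PD: pen down
FD 15: (-7,0) -> (8,0) [heading=0, draw]
FD 2: (8,0) -> (10,0) [heading=0, draw]
BK 10: (10,0) -> (0,0) [heading=0, draw]
RT 226: heading 0 -> 134
FD 16: (0,0) -> (-11.115,11.509) [heading=134, draw]
Final: pos=(-11.115,11.509), heading=134, 8 segment(s) drawn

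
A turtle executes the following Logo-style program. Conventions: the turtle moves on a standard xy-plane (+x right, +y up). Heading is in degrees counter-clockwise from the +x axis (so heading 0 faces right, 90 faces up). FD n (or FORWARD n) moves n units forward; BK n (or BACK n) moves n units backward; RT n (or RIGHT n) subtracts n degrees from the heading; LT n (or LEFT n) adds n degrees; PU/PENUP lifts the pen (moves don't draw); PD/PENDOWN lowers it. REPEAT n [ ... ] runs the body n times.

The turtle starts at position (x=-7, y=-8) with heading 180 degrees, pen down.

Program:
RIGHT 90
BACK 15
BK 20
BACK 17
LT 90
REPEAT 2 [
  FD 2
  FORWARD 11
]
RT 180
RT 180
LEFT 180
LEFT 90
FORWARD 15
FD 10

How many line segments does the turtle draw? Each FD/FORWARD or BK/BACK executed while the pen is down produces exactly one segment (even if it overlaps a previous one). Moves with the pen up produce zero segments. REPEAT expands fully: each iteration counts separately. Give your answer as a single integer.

Executing turtle program step by step:
Start: pos=(-7,-8), heading=180, pen down
RT 90: heading 180 -> 90
BK 15: (-7,-8) -> (-7,-23) [heading=90, draw]
BK 20: (-7,-23) -> (-7,-43) [heading=90, draw]
BK 17: (-7,-43) -> (-7,-60) [heading=90, draw]
LT 90: heading 90 -> 180
REPEAT 2 [
  -- iteration 1/2 --
  FD 2: (-7,-60) -> (-9,-60) [heading=180, draw]
  FD 11: (-9,-60) -> (-20,-60) [heading=180, draw]
  -- iteration 2/2 --
  FD 2: (-20,-60) -> (-22,-60) [heading=180, draw]
  FD 11: (-22,-60) -> (-33,-60) [heading=180, draw]
]
RT 180: heading 180 -> 0
RT 180: heading 0 -> 180
LT 180: heading 180 -> 0
LT 90: heading 0 -> 90
FD 15: (-33,-60) -> (-33,-45) [heading=90, draw]
FD 10: (-33,-45) -> (-33,-35) [heading=90, draw]
Final: pos=(-33,-35), heading=90, 9 segment(s) drawn
Segments drawn: 9

Answer: 9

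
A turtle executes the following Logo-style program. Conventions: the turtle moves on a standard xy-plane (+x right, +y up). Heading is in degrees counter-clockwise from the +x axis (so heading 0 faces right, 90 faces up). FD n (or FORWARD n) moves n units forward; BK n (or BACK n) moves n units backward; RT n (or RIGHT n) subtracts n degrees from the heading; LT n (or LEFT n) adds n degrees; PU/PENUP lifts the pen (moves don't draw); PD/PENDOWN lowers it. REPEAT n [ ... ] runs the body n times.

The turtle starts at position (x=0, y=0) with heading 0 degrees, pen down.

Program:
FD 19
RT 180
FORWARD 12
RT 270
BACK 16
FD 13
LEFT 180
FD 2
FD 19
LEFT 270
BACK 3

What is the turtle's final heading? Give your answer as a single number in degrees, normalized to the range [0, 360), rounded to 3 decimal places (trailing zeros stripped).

Answer: 0

Derivation:
Executing turtle program step by step:
Start: pos=(0,0), heading=0, pen down
FD 19: (0,0) -> (19,0) [heading=0, draw]
RT 180: heading 0 -> 180
FD 12: (19,0) -> (7,0) [heading=180, draw]
RT 270: heading 180 -> 270
BK 16: (7,0) -> (7,16) [heading=270, draw]
FD 13: (7,16) -> (7,3) [heading=270, draw]
LT 180: heading 270 -> 90
FD 2: (7,3) -> (7,5) [heading=90, draw]
FD 19: (7,5) -> (7,24) [heading=90, draw]
LT 270: heading 90 -> 0
BK 3: (7,24) -> (4,24) [heading=0, draw]
Final: pos=(4,24), heading=0, 7 segment(s) drawn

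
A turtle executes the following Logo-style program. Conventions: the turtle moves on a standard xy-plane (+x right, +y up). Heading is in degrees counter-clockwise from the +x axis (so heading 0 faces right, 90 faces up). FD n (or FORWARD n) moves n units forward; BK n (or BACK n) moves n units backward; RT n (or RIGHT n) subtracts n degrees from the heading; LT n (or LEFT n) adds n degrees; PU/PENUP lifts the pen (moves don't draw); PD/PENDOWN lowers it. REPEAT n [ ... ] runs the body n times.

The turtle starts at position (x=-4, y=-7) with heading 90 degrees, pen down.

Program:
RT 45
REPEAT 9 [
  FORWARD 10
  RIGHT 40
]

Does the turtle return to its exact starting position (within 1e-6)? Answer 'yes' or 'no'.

Answer: yes

Derivation:
Executing turtle program step by step:
Start: pos=(-4,-7), heading=90, pen down
RT 45: heading 90 -> 45
REPEAT 9 [
  -- iteration 1/9 --
  FD 10: (-4,-7) -> (3.071,0.071) [heading=45, draw]
  RT 40: heading 45 -> 5
  -- iteration 2/9 --
  FD 10: (3.071,0.071) -> (13.033,0.943) [heading=5, draw]
  RT 40: heading 5 -> 325
  -- iteration 3/9 --
  FD 10: (13.033,0.943) -> (21.225,-4.793) [heading=325, draw]
  RT 40: heading 325 -> 285
  -- iteration 4/9 --
  FD 10: (21.225,-4.793) -> (23.813,-14.452) [heading=285, draw]
  RT 40: heading 285 -> 245
  -- iteration 5/9 --
  FD 10: (23.813,-14.452) -> (19.587,-23.515) [heading=245, draw]
  RT 40: heading 245 -> 205
  -- iteration 6/9 --
  FD 10: (19.587,-23.515) -> (10.523,-27.742) [heading=205, draw]
  RT 40: heading 205 -> 165
  -- iteration 7/9 --
  FD 10: (10.523,-27.742) -> (0.864,-25.153) [heading=165, draw]
  RT 40: heading 165 -> 125
  -- iteration 8/9 --
  FD 10: (0.864,-25.153) -> (-4.872,-16.962) [heading=125, draw]
  RT 40: heading 125 -> 85
  -- iteration 9/9 --
  FD 10: (-4.872,-16.962) -> (-4,-7) [heading=85, draw]
  RT 40: heading 85 -> 45
]
Final: pos=(-4,-7), heading=45, 9 segment(s) drawn

Start position: (-4, -7)
Final position: (-4, -7)
Distance = 0; < 1e-6 -> CLOSED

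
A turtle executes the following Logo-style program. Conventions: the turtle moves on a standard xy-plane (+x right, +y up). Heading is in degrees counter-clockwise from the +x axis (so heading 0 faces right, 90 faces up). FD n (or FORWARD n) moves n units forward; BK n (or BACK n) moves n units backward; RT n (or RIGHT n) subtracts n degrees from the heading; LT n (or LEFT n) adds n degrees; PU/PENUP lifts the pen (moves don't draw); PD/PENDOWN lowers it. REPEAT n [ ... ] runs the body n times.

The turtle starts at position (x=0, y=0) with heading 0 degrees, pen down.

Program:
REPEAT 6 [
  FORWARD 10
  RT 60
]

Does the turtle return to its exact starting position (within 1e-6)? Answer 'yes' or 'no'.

Answer: yes

Derivation:
Executing turtle program step by step:
Start: pos=(0,0), heading=0, pen down
REPEAT 6 [
  -- iteration 1/6 --
  FD 10: (0,0) -> (10,0) [heading=0, draw]
  RT 60: heading 0 -> 300
  -- iteration 2/6 --
  FD 10: (10,0) -> (15,-8.66) [heading=300, draw]
  RT 60: heading 300 -> 240
  -- iteration 3/6 --
  FD 10: (15,-8.66) -> (10,-17.321) [heading=240, draw]
  RT 60: heading 240 -> 180
  -- iteration 4/6 --
  FD 10: (10,-17.321) -> (0,-17.321) [heading=180, draw]
  RT 60: heading 180 -> 120
  -- iteration 5/6 --
  FD 10: (0,-17.321) -> (-5,-8.66) [heading=120, draw]
  RT 60: heading 120 -> 60
  -- iteration 6/6 --
  FD 10: (-5,-8.66) -> (0,0) [heading=60, draw]
  RT 60: heading 60 -> 0
]
Final: pos=(0,0), heading=0, 6 segment(s) drawn

Start position: (0, 0)
Final position: (0, 0)
Distance = 0; < 1e-6 -> CLOSED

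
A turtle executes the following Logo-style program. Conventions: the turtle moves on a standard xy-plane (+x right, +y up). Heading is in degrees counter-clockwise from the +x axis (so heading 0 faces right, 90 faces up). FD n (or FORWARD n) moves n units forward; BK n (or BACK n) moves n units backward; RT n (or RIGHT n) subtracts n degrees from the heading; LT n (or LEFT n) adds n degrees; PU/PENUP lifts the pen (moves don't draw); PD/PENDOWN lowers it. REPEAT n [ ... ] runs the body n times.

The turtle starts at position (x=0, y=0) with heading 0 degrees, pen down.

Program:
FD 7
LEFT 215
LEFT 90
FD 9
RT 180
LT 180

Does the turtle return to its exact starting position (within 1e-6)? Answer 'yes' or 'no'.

Executing turtle program step by step:
Start: pos=(0,0), heading=0, pen down
FD 7: (0,0) -> (7,0) [heading=0, draw]
LT 215: heading 0 -> 215
LT 90: heading 215 -> 305
FD 9: (7,0) -> (12.162,-7.372) [heading=305, draw]
RT 180: heading 305 -> 125
LT 180: heading 125 -> 305
Final: pos=(12.162,-7.372), heading=305, 2 segment(s) drawn

Start position: (0, 0)
Final position: (12.162, -7.372)
Distance = 14.222; >= 1e-6 -> NOT closed

Answer: no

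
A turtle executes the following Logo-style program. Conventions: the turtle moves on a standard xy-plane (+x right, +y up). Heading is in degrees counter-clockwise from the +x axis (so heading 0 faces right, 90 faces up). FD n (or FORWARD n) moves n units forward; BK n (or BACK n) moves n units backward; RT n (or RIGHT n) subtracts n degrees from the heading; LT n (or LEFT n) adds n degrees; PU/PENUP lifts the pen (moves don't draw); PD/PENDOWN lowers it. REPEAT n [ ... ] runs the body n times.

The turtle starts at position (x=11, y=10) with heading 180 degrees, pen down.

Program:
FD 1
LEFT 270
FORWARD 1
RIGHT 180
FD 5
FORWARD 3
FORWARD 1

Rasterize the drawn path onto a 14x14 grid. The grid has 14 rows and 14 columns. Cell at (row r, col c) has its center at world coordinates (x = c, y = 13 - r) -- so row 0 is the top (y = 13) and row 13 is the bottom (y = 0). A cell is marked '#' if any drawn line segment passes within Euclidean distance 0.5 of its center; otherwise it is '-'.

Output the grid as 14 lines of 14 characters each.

Answer: --------------
--------------
----------#---
----------##--
----------#---
----------#---
----------#---
----------#---
----------#---
----------#---
----------#---
----------#---
--------------
--------------

Derivation:
Segment 0: (11,10) -> (10,10)
Segment 1: (10,10) -> (10,11)
Segment 2: (10,11) -> (10,6)
Segment 3: (10,6) -> (10,3)
Segment 4: (10,3) -> (10,2)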